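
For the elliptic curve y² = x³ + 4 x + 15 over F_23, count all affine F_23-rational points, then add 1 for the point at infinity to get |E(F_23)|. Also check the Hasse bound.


Affine points = {(2, 10), (2, 13), (3, 10), (3, 13), (4, 7), (4, 16), (6, 5), (6, 18), (7, 8), (7, 15), (14, 3), (14, 20), (15, 0), (16, 9), (16, 14), (18, 10), (18, 13), (19, 2), (19, 21)}; affine count = 19; |E(F_23)| = 20.

Discriminant check: Δ ∝ 4a³ + 27b² = 4·4³ + 27·15² = 4·64 + 27·225 ≡ 6 (mod 23). Nonzero ⇒ E is nonsingular.
For each x ∈ F_23, compute rhs = x³ + 4·x + 15 mod 23, then count y ∈ F_23 with y² ≡ rhs.
  x = 0: rhs = 15, matching y values: none (0 points).
  x = 1: rhs = 20, matching y values: none (0 points).
  x = 2: rhs = 8, matching y values: 10, 13 (2 points).
  x = 3: rhs = 8, matching y values: 10, 13 (2 points).
  x = 4: rhs = 3, matching y values: 7, 16 (2 points).
  x = 5: rhs = 22, matching y values: none (0 points).
  x = 6: rhs = 2, matching y values: 5, 18 (2 points).
  x = 7: rhs = 18, matching y values: 8, 15 (2 points).
  x = 8: rhs = 7, matching y values: none (0 points).
  x = 9: rhs = 21, matching y values: none (0 points).
  x = 10: rhs = 20, matching y values: none (0 points).
  x = 11: rhs = 10, matching y values: none (0 points).
  x = 12: rhs = 20, matching y values: none (0 points).
  x = 13: rhs = 10, matching y values: none (0 points).
  x = 14: rhs = 9, matching y values: 3, 20 (2 points).
  x = 15: rhs = 0, matching y values: 0 (1 points).
  x = 16: rhs = 12, matching y values: 9, 14 (2 points).
  x = 17: rhs = 5, matching y values: none (0 points).
  x = 18: rhs = 8, matching y values: 10, 13 (2 points).
  x = 19: rhs = 4, matching y values: 2, 21 (2 points).
  x = 20: rhs = 22, matching y values: none (0 points).
  x = 21: rhs = 22, matching y values: none (0 points).
  x = 22: rhs = 10, matching y values: none (0 points).
Total affine count: 19.
Full point count |E(F_23)| = 19 + 1 = 20.
Hasse bound: |20 − (23+1)| = |-4| = 4 ≤ 2√23 ≈ 9.5917 ✓.


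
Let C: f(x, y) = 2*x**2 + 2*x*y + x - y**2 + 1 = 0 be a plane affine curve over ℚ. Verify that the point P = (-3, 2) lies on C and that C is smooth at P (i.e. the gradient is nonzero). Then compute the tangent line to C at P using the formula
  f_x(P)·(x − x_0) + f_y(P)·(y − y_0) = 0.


Tangent line at P: -7*x - 10*y - 1 = 0.

Step 1: f(-3, 2) = 0, so P lies on C.
Step 2: partial derivatives
  f_x(x, y) = 4*x + 2*y + 1, f_y(x, y) = 2*x - 2*y.
  f_x(P) = -7, f_y(P) = -10 (gradient nonzero, so P is smooth).
Step 3: tangent line at P: -7·(x − -3) + -10·(y − 2) = 0.
Expanding: -7*x - 10*y - 1 = 0.


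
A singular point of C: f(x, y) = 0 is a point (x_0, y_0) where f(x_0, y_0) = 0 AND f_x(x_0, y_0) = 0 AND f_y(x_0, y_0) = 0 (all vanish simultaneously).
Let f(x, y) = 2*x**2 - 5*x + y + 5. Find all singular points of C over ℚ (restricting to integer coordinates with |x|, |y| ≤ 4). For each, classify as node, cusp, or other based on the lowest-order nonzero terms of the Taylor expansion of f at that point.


No singular points in the scanned grid; C is smooth there.

Compute partial derivatives:
  f_x = 4*x - 5.
  f_y = 1.
f_y = 1 is a nonzero constant, so f_y never vanishes: no point (x, y) can satisfy f = f_x = f_y = 0. In particular no (x, y) ∈ {−4, ..., 4}² is singular; the curve is smooth.


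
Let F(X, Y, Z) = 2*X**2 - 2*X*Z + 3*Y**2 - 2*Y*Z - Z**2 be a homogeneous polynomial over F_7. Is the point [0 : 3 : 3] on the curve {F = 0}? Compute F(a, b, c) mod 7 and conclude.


F(0,3,3) ≡ 0 (mod 7); P is on the curve.

Evaluate F(0, 3, 3) term-by-term (mod 7).
  2*X**2 ↦ 2·0·1·1 = 0
  -2*X*Z ↦ -2·0·1·3 = 0
  3*Y**2 ↦ 3·1·9·1 = 27
  -2*Y*Z ↦ -2·1·3·3 = -18
  -Z**2 ↦ -1·1·1·9 = -9
Sum: F(0, 3, 3) = (0) + (0) + (27) + (-18) + (-9) = 0.
Reducing mod 7: 0 ≡ 0 (mod 7).
Since F(a, b, c) ≡ 0 (mod 7), P lies on the curve.


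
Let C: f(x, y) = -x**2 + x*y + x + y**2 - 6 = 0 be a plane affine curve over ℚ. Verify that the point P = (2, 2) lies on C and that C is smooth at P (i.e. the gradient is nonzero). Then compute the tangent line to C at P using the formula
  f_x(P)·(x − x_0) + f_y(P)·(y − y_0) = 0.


Tangent line at P: -x + 6*y - 10 = 0.

Step 1: f(2, 2) = 0, so P lies on C.
Step 2: partial derivatives
  f_x(x, y) = -2*x + y + 1, f_y(x, y) = x + 2*y.
  f_x(P) = -1, f_y(P) = 6 (gradient nonzero, so P is smooth).
Step 3: tangent line at P: -1·(x − 2) + 6·(y − 2) = 0.
Expanding: -x + 6*y - 10 = 0.


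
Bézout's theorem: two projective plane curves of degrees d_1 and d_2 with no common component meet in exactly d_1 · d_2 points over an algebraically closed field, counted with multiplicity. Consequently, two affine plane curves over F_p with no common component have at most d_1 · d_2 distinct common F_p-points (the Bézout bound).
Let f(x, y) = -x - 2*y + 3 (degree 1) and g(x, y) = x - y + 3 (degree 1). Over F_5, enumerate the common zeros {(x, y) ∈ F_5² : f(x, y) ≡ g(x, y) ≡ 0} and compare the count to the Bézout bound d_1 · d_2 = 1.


Common zeros: {(4, 2)}; count = 1; Bézout bound = 1.

deg(f) = 1, deg(g) = 1, so Bézout bound = 1.
Scan x ∈ F_5. For each x, list the y ∈ F_5 with f(x, y) ≡ 0 and those with g(x, y) ≡ 0 (mod 5); the common zeros in that column are the intersection.
  x = 0: f ≡ 0 at y ∈ {4}; g ≡ 0 at y ∈ {3}; common: ∅.
  x = 1: f ≡ 0 at y ∈ {1}; g ≡ 0 at y ∈ {4}; common: ∅.
  x = 2: f ≡ 0 at y ∈ {3}; g ≡ 0 at y ∈ {0}; common: ∅.
  x = 3: f ≡ 0 at y ∈ {0}; g ≡ 0 at y ∈ {1}; common: ∅.
  x = 4: f ≡ 0 at y ∈ {2}; g ≡ 0 at y ∈ {2}; common: {2}.
Collecting: common zeros = {(4, 2)}, so the count is 1.
Comparison with the Bézout bound: 1 ≤ 1 = deg(f)·deg(g), as expected for curves with no common component (the bound is attained).


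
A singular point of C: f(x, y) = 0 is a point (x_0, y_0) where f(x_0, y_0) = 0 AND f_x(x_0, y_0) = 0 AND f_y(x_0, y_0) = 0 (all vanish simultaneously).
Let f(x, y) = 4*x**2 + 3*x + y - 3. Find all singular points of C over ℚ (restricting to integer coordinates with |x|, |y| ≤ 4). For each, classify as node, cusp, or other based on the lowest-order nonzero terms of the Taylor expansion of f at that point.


No singular points in the scanned grid; C is smooth there.

Compute partial derivatives:
  f_x = 8*x + 3.
  f_y = 1.
f_y = 1 is a nonzero constant, so f_y never vanishes: no point (x, y) can satisfy f = f_x = f_y = 0. In particular no (x, y) ∈ {−4, ..., 4}² is singular; the curve is smooth.


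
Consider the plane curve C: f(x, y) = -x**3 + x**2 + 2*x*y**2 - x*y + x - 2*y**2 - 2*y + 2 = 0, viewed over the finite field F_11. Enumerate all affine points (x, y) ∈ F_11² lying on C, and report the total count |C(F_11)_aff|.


Affine F_11-points: {(0, 3), (0, 7), (1, 1), (2, 0), (2, 2), (5, 8), (6, 4), (6, 10), (7, 10), (10, 9), (10, 10)}; count = 11.

For each of the 121 pairs (x, y) ∈ F_11², evaluate f(x, y) mod 11. Record the zeros.
  x = 0: [0↦2, 1↦9, 2↦1, 3↦0, 4↦6, 5↦8, 6↦6, 7↦0, 8↦1, 9↦9, 10↦2]  zeros at y ∈ {3, 7}
  x = 1: [0↦3, 1↦0, 2↦8, 3↦5, 4↦2, 5↦10, 6↦7, 7↦4, 8↦1, 9↦9, 10↦6]  zeros at y ∈ {1}
  x = 2: [0↦0, 1↦9, 2↦0, 3↦6, 4↦5, 5↦8, 6↦4, 7↦4, 8↦8, 9↦5, 10↦6]  zeros at y ∈ {0, 2}
  x = 3: [0↦9, 1↦8, 2↦4, 3↦8, 4↦9, 5↦7, 6↦2, 7↦5, 8↦5, 9↦2, 10↦7]  zeros at y ∈ ∅
  x = 4: [0↦2, 1↦2, 2↦3, 3↦5, 4↦8, 5↦1, 6↦6, 7↦1, 8↦8, 9↦5, 10↦3]  zeros at y ∈ ∅
  x = 5: [0↦6, 1↦7, 2↦2, 3↦2, 4↦7, 5↦6, 6↦10, 7↦8, 8↦0, 9↦8, 10↦10]  zeros at y ∈ {8}
  x = 6: [0↦4, 1↦6, 2↦6, 3↦4, 4↦0, 5↦5, 6↦8, 7↦9, 8↦8, 9↦5, 10↦0]  zeros at y ∈ {4, 10}
  x = 7: [0↦1, 1↦4, 2↦9, 3↦5, 4↦3, 5↦3, 6↦5, 7↦9, 8↦4, 9↦1, 10↦0]  zeros at y ∈ {10}
  x = 8: [0↦2, 1↦6, 2↦5, 3↦10, 4↦10, 5↦5, 6↦6, 7↦2, 8↦4, 9↦1, 10↦4]  zeros at y ∈ ∅
  x = 9: [0↦1, 1↦6, 2↦10, 3↦2, 4↦4, 5↦5, 6↦5, 7↦4, 8↦2, 9↦10, 10↦6]  zeros at y ∈ ∅
  x = 10: [0↦3, 1↦9, 2↦7, 3↦8, 4↦1, 5↦8, 6↦7, 7↦9, 8↦3, 9↦0, 10↦0]  zeros at y ∈ {9, 10}
Collecting zeros: affine points = {(0, 3), (0, 7), (1, 1), (2, 0), (2, 2), (5, 8), (6, 4), (6, 10), (7, 10), (10, 9), (10, 10)}.
Total count |C(F_11)_aff| = 11.


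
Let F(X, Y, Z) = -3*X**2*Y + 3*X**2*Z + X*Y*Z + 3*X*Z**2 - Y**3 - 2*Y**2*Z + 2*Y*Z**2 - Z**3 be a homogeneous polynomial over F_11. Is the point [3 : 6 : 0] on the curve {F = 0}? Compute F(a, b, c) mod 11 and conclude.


F(3,6,0) ≡ 7 (mod 11); P is NOT on the curve.

Evaluate F(3, 6, 0) term-by-term (mod 11).
  -3*X**2*Y ↦ -3·9·6·1 = -162
  3*X**2*Z ↦ 3·9·1·0 = 0
  X*Y*Z ↦ 1·3·6·0 = 0
  3*X*Z**2 ↦ 3·3·1·0 = 0
  -Y**3 ↦ -1·1·216·1 = -216
  -2*Y**2*Z ↦ -2·1·36·0 = 0
  2*Y*Z**2 ↦ 2·1·6·0 = 0
  -Z**3 ↦ -1·1·1·0 = 0
Sum: F(3, 6, 0) = (-162) + (0) + (0) + (0) + (-216) + (0) + (0) + (0) = -378.
Reducing mod 11: -378 ≡ 7 (mod 11).
Since F(a, b, c) ≡ 7 ≠ 0 (mod 11), P does NOT lie on the curve.


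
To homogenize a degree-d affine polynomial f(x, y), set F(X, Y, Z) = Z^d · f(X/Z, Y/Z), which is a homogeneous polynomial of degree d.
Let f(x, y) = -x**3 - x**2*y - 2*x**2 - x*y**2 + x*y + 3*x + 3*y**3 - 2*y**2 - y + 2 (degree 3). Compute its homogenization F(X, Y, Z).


F(X, Y, Z) = -X**3 - X**2*Y - 2*X**2*Z - X*Y**2 + X*Y*Z + 3*X*Z**2 + 3*Y**3 - 2*Y**2*Z - Y*Z**2 + 2*Z**3

deg(f) = 3.
Substitute x = X/Z, y = Y/Z into f, then multiply by Z^3.
  monomial -1·x^3·y^0 ↦ -1·X^3·Y^0·Z^0.
  monomial -1·x^2·y^1 ↦ -1·X^2·Y^1·Z^0.
  monomial -2·x^2·y^0 ↦ -2·X^2·Y^0·Z^1.
  monomial -1·x^1·y^2 ↦ -1·X^1·Y^2·Z^0.
  monomial 1·x^1·y^1 ↦ 1·X^1·Y^1·Z^1.
  monomial 3·x^1·y^0 ↦ 3·X^1·Y^0·Z^2.
  monomial 3·x^0·y^3 ↦ 3·X^0·Y^3·Z^0.
  monomial -2·x^0·y^2 ↦ -2·X^0·Y^2·Z^1.
  monomial -1·x^0·y^1 ↦ -1·X^0·Y^1·Z^2.
  monomial 2·x^0·y^0 ↦ 2·X^0·Y^0·Z^3.
Collecting: F(X, Y, Z) = -X**3 - X**2*Y - 2*X**2*Z - X*Y**2 + X*Y*Z + 3*X*Z**2 + 3*Y**3 - 2*Y**2*Z - Y*Z**2 + 2*Z**3.


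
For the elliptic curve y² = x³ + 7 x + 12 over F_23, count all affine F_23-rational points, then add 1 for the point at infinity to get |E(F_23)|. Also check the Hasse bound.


Affine points = {(0, 9), (0, 14), (4, 9), (4, 14), (7, 6), (7, 17), (10, 1), (10, 22), (13, 0), (14, 5), (14, 18), (18, 6), (18, 17), (19, 9), (19, 14), (21, 6), (21, 17), (22, 2), (22, 21)}; affine count = 19; |E(F_23)| = 20.

Discriminant check: Δ ∝ 4a³ + 27b² = 4·7³ + 27·12² = 4·343 + 27·144 ≡ 16 (mod 23). Nonzero ⇒ E is nonsingular.
For each x ∈ F_23, compute rhs = x³ + 7·x + 12 mod 23, then count y ∈ F_23 with y² ≡ rhs.
  x = 0: rhs = 12, matching y values: 9, 14 (2 points).
  x = 1: rhs = 20, matching y values: none (0 points).
  x = 2: rhs = 11, matching y values: none (0 points).
  x = 3: rhs = 14, matching y values: none (0 points).
  x = 4: rhs = 12, matching y values: 9, 14 (2 points).
  x = 5: rhs = 11, matching y values: none (0 points).
  x = 6: rhs = 17, matching y values: none (0 points).
  x = 7: rhs = 13, matching y values: 6, 17 (2 points).
  x = 8: rhs = 5, matching y values: none (0 points).
  x = 9: rhs = 22, matching y values: none (0 points).
  x = 10: rhs = 1, matching y values: 1, 22 (2 points).
  x = 11: rhs = 17, matching y values: none (0 points).
  x = 12: rhs = 7, matching y values: none (0 points).
  x = 13: rhs = 0, matching y values: 0 (1 points).
  x = 14: rhs = 2, matching y values: 5, 18 (2 points).
  x = 15: rhs = 19, matching y values: none (0 points).
  x = 16: rhs = 11, matching y values: none (0 points).
  x = 17: rhs = 7, matching y values: none (0 points).
  x = 18: rhs = 13, matching y values: 6, 17 (2 points).
  x = 19: rhs = 12, matching y values: 9, 14 (2 points).
  x = 20: rhs = 10, matching y values: none (0 points).
  x = 21: rhs = 13, matching y values: 6, 17 (2 points).
  x = 22: rhs = 4, matching y values: 2, 21 (2 points).
Total affine count: 19.
Full point count |E(F_23)| = 19 + 1 = 20.
Hasse bound: |20 − (23+1)| = |-4| = 4 ≤ 2√23 ≈ 9.5917 ✓.


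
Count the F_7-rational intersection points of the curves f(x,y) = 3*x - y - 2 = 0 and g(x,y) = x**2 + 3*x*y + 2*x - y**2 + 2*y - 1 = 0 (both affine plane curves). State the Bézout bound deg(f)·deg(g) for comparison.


Common zeros: {(3, 0), (4, 3)}; count = 2; Bézout bound = 2.

deg(f) = 1, deg(g) = 2, so Bézout bound = 2.
Scan x ∈ F_7. For each x, list the y ∈ F_7 with f(x, y) ≡ 0 and those with g(x, y) ≡ 0 (mod 7); the common zeros in that column are the intersection.
  x = 0: f ≡ 0 at y ∈ {5}; g ≡ 0 at y ∈ {1}; common: ∅.
  x = 1: f ≡ 0 at y ∈ {1}; g ≡ 0 at y ∈ ∅; common: ∅.
  x = 2: f ≡ 0 at y ∈ {4}; g ≡ 0 at y ∈ {0, 1}; common: ∅.
  x = 3: f ≡ 0 at y ∈ {0}; g ≡ 0 at y ∈ {0, 4}; common: {0}.
  x = 4: f ≡ 0 at y ∈ {3}; g ≡ 0 at y ∈ {3, 4}; common: {3}.
  x = 5: f ≡ 0 at y ∈ {6}; g ≡ 0 at y ∈ ∅; common: ∅.
  x = 6: f ≡ 0 at y ∈ {2}; g ≡ 0 at y ∈ {3}; common: ∅.
Collecting: common zeros = {(3, 0), (4, 3)}, so the count is 2.
Comparison with the Bézout bound: 2 ≤ 2 = deg(f)·deg(g), as expected for curves with no common component (the bound is attained).


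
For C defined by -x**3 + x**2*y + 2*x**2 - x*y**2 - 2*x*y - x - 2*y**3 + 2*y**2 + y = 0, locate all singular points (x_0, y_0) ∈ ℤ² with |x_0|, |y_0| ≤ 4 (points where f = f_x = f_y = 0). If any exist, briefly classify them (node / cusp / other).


Singular points: {(1, 0)}; classification: node.

Compute partial derivatives:
  f_x = -3*x**2 + 2*x*y + 4*x - y**2 - 2*y - 1.
  f_y = x**2 - 2*x*y - 2*x - 6*y**2 + 4*y + 1.
Scan x_0 ∈ {−4, ..., 4}. For each x_0, f_y(x_0, y) is a polynomial in y; find its integer roots y ∈ {−4, ..., 4}, then test f_x and f at those candidates.
  x = -4: f_y(-4, y) = -6*y**2 + 12*y + 25; no integer root y with |y| ≤ 4.
  x = -3: f_y(-3, y) = -6*y**2 + 10*y + 16; vanishes at y ∈ {-1}. (-3, -1): f_x = -33 ≠ 0.
  x = -2: f_y(-2, y) = -6*y**2 + 8*y + 9; no integer root y with |y| ≤ 4.
  x = -1: f_y(-1, y) = -6*y**2 + 6*y + 4; no integer root y with |y| ≤ 4.
  x = 0: f_y(0, y) = -6*y**2 + 4*y + 1; no integer root y with |y| ≤ 4.
  x = 1: f_y(1, y) = -6*y**2 + 2*y; vanishes at y ∈ {0}. (1, 0): f_x = 0, f = 0 — SINGULAR.
  x = 2: f_y(2, y) = 1 - 6*y**2; no integer root y with |y| ≤ 4.
  x = 3: f_y(3, y) = -6*y**2 - 2*y + 4; vanishes at y ∈ {-1}. (3, -1): f_x = -21 ≠ 0.
  x = 4: f_y(4, y) = -6*y**2 - 4*y + 9; no integer root y with |y| ≤ 4.
Only singular point on the grid: (1, 0).
Classify: substitute x = 1 + u, y = 0 + v and expand: f = -u**3 + u**2*v - u**2 - u*v**2 - 2*v**3 + v**2.
No constant or linear terms (consistent with a singular point). Quadratic part: -u**2 + v**2. Cubic part: -u**3 + u**2*v - u*v**2 - 2*v**3.
The quadratic part v**2 - u**2 = (v − u)(v + u) splits into two distinct linear factors, so there are two distinct tangent lines y − 0 = ±(x − 1) — this is a node (ordinary double point).
Classification: node.


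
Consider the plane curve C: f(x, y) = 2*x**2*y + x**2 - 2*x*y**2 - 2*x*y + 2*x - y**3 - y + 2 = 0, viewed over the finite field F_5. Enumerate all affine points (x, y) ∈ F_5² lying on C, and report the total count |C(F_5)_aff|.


Affine F_5-points: {(0, 1), (1, 0), (1, 4), (2, 0), (4, 1)}; count = 5.

For each of the 25 pairs (x, y) ∈ F_5², evaluate f(x, y) mod 5. Record the zeros.
  x = 0: [0↦2, 1↦0, 2↦2, 3↦2, 4↦4]  zeros at y ∈ {1}
  x = 1: [0↦0, 1↦1, 2↦2, 3↦2, 4↦0]  zeros at y ∈ {0, 4}
  x = 2: [0↦0, 1↦3, 2↦2, 3↦1, 4↦4]  zeros at y ∈ {0}
  x = 3: [0↦2, 1↦1, 2↦2, 3↦4, 4↦1]  zeros at y ∈ ∅
  x = 4: [0↦1, 1↦0, 2↦2, 3↦1, 4↦1]  zeros at y ∈ {1}
Collecting zeros: affine points = {(0, 1), (1, 0), (1, 4), (2, 0), (4, 1)}.
Total count |C(F_5)_aff| = 5.


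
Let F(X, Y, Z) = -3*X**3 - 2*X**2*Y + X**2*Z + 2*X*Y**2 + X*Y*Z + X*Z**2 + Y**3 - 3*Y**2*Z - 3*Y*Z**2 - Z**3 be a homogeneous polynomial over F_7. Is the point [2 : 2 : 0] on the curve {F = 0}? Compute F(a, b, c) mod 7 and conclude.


F(2,2,0) ≡ 5 (mod 7); P is NOT on the curve.

Evaluate F(2, 2, 0) term-by-term (mod 7).
  -3*X**3 ↦ -3·8·1·1 = -24
  -2*X**2*Y ↦ -2·4·2·1 = -16
  X**2*Z ↦ 1·4·1·0 = 0
  2*X*Y**2 ↦ 2·2·4·1 = 16
  X*Y*Z ↦ 1·2·2·0 = 0
  X*Z**2 ↦ 1·2·1·0 = 0
  Y**3 ↦ 1·1·8·1 = 8
  -3*Y**2*Z ↦ -3·1·4·0 = 0
  -3*Y*Z**2 ↦ -3·1·2·0 = 0
  -Z**3 ↦ -1·1·1·0 = 0
Sum: F(2, 2, 0) = (-24) + (-16) + (0) + (16) + (0) + (0) + (8) + (0) + (0) + (0) = -16.
Reducing mod 7: -16 ≡ 5 (mod 7).
Since F(a, b, c) ≡ 5 ≠ 0 (mod 7), P does NOT lie on the curve.


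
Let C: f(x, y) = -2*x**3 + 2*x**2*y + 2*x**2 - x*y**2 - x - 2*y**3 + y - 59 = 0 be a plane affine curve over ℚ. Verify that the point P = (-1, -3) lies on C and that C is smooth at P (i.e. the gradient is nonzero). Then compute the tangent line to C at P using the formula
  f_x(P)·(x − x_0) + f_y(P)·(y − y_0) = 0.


Tangent line at P: -8*x - 57*y - 179 = 0.

Step 1: f(-1, -3) = 0, so P lies on C.
Step 2: partial derivatives
  f_x(x, y) = -6*x**2 + 4*x*y + 4*x - y**2 - 1, f_y(x, y) = 2*x**2 - 2*x*y - 6*y**2 + 1.
  f_x(P) = -8, f_y(P) = -57 (gradient nonzero, so P is smooth).
Step 3: tangent line at P: -8·(x − -1) + -57·(y − -3) = 0.
Expanding: -8*x - 57*y - 179 = 0.


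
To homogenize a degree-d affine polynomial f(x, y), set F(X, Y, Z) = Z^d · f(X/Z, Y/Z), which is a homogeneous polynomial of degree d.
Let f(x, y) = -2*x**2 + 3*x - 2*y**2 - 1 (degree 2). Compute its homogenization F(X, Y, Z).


F(X, Y, Z) = -2*X**2 + 3*X*Z - 2*Y**2 - Z**2

deg(f) = 2.
Substitute x = X/Z, y = Y/Z into f, then multiply by Z^2.
  monomial -2·x^2·y^0 ↦ -2·X^2·Y^0·Z^0.
  monomial 3·x^1·y^0 ↦ 3·X^1·Y^0·Z^1.
  monomial -2·x^0·y^2 ↦ -2·X^0·Y^2·Z^0.
  monomial -1·x^0·y^0 ↦ -1·X^0·Y^0·Z^2.
Collecting: F(X, Y, Z) = -2*X**2 + 3*X*Z - 2*Y**2 - Z**2.


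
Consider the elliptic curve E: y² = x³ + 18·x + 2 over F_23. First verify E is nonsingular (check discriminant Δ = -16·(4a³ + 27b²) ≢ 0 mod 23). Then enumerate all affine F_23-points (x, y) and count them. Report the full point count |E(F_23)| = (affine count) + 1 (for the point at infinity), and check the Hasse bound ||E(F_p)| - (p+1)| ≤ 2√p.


Affine points = {(0, 5), (0, 18), (2, 0), (4, 0), (6, 2), (6, 21), (10, 3), (10, 20), (11, 6), (11, 17), (13, 8), (13, 15), (14, 10), (14, 13), (15, 6), (15, 17), (16, 4), (16, 19), (17, 0), (19, 2), (19, 21), (20, 6), (20, 17), (21, 2), (21, 21), (22, 11), (22, 12)}; affine count = 27; |E(F_23)| = 28.

Discriminant check: Δ ∝ 4a³ + 27b² = 4·18³ + 27·2² = 4·5832 + 27·4 ≡ 22 (mod 23). Nonzero ⇒ E is nonsingular.
For each x ∈ F_23, compute rhs = x³ + 18·x + 2 mod 23, then count y ∈ F_23 with y² ≡ rhs.
  x = 0: rhs = 2, matching y values: 5, 18 (2 points).
  x = 1: rhs = 21, matching y values: none (0 points).
  x = 2: rhs = 0, matching y values: 0 (1 points).
  x = 3: rhs = 14, matching y values: none (0 points).
  x = 4: rhs = 0, matching y values: 0 (1 points).
  x = 5: rhs = 10, matching y values: none (0 points).
  x = 6: rhs = 4, matching y values: 2, 21 (2 points).
  x = 7: rhs = 11, matching y values: none (0 points).
  x = 8: rhs = 14, matching y values: none (0 points).
  x = 9: rhs = 19, matching y values: none (0 points).
  x = 10: rhs = 9, matching y values: 3, 20 (2 points).
  x = 11: rhs = 13, matching y values: 6, 17 (2 points).
  x = 12: rhs = 14, matching y values: none (0 points).
  x = 13: rhs = 18, matching y values: 8, 15 (2 points).
  x = 14: rhs = 8, matching y values: 10, 13 (2 points).
  x = 15: rhs = 13, matching y values: 6, 17 (2 points).
  x = 16: rhs = 16, matching y values: 4, 19 (2 points).
  x = 17: rhs = 0, matching y values: 0 (1 points).
  x = 18: rhs = 17, matching y values: none (0 points).
  x = 19: rhs = 4, matching y values: 2, 21 (2 points).
  x = 20: rhs = 13, matching y values: 6, 17 (2 points).
  x = 21: rhs = 4, matching y values: 2, 21 (2 points).
  x = 22: rhs = 6, matching y values: 11, 12 (2 points).
Total affine count: 27.
Full point count |E(F_23)| = 27 + 1 = 28.
Hasse bound: |28 − (23+1)| = |4| = 4 ≤ 2√23 ≈ 9.5917 ✓.


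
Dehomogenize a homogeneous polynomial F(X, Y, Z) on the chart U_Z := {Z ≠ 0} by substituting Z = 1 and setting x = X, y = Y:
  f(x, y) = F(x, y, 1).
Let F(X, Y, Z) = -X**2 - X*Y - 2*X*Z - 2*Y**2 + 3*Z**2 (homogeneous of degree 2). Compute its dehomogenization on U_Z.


f(x, y) = -x**2 - x*y - 2*x - 2*y**2 + 3

On U_Z we set Z = 1. Each monomial c·X^i·Y^j·Z^k in F becomes c·x^i·y^j·1^k = c·x^i·y^j.
Substituting Z = 1: F(X, Y, 1) = -x**2 - x*y - 2*x - 2*y**2 + 3.
Note: deg(f) ≤ deg(F) = 2; strict inequality happens when F is divisible by Z (lost terms).


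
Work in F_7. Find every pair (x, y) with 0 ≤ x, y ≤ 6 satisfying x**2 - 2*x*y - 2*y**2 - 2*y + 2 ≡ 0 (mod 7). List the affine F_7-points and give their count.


Affine F_7-points: {(2, 2)}; count = 1.

For each of the 49 pairs (x, y) ∈ F_7², evaluate f(x, y) mod 7. Record the zeros.
  x = 0: [0↦2, 1↦5, 2↦4, 3↦6, 4↦4, 5↦5, 6↦2]  zeros at y ∈ ∅
  x = 1: [0↦3, 1↦4, 2↦1, 3↦1, 4↦4, 5↦3, 6↦5]  zeros at y ∈ ∅
  x = 2: [0↦6, 1↦5, 2↦0, 3↦5, 4↦6, 5↦3, 6↦3]  zeros at y ∈ {2}
  x = 3: [0↦4, 1↦1, 2↦1, 3↦4, 4↦3, 5↦5, 6↦3]  zeros at y ∈ ∅
  x = 4: [0↦4, 1↦6, 2↦4, 3↦5, 4↦2, 5↦2, 6↦5]  zeros at y ∈ ∅
  x = 5: [0↦6, 1↦6, 2↦2, 3↦1, 4↦3, 5↦1, 6↦2]  zeros at y ∈ ∅
  x = 6: [0↦3, 1↦1, 2↦2, 3↦6, 4↦6, 5↦2, 6↦1]  zeros at y ∈ ∅
Collecting zeros: affine points = {(2, 2)}.
Total count |C(F_7)_aff| = 1.


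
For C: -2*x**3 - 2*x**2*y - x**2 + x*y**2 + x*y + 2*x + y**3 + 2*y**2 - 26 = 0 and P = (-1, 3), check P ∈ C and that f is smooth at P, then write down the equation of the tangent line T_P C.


Tangent line at P: 22*x + 30*y - 68 = 0.

Step 1: f(-1, 3) = 0, so P lies on C.
Step 2: partial derivatives
  f_x(x, y) = -6*x**2 - 4*x*y - 2*x + y**2 + y + 2, f_y(x, y) = -2*x**2 + 2*x*y + x + 3*y**2 + 4*y.
  f_x(P) = 22, f_y(P) = 30 (gradient nonzero, so P is smooth).
Step 3: tangent line at P: 22·(x − -1) + 30·(y − 3) = 0.
Expanding: 22*x + 30*y - 68 = 0.


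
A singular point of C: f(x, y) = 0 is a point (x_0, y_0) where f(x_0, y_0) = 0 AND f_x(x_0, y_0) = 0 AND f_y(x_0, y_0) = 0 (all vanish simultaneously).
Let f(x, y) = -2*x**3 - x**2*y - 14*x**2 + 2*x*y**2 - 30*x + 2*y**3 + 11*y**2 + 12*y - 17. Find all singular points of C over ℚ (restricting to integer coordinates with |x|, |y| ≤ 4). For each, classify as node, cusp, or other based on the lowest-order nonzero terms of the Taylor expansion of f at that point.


Singular points: {(-2, -1)}; classification: node.

Compute partial derivatives:
  f_x = -6*x**2 - 2*x*y - 28*x + 2*y**2 - 30.
  f_y = -x**2 + 4*x*y + 6*y**2 + 22*y + 12.
Scan x_0 ∈ {−4, ..., 4}. For each x_0, f_y(x_0, y) is a polynomial in y; find its integer roots y ∈ {−4, ..., 4}, then test f_x and f at those candidates.
  x = -4: f_y(-4, y) = 6*y**2 + 6*y - 4; no integer root y with |y| ≤ 4.
  x = -3: f_y(-3, y) = 6*y**2 + 10*y + 3; no integer root y with |y| ≤ 4.
  x = -2: f_y(-2, y) = 6*y**2 + 14*y + 8; vanishes at y ∈ {-1}. (-2, -1): f_x = 0, f = 0 — SINGULAR.
  x = -1: f_y(-1, y) = 6*y**2 + 18*y + 11; no integer root y with |y| ≤ 4.
  x = 0: f_y(0, y) = 6*y**2 + 22*y + 12; vanishes at y ∈ {-3}. (0, -3): f_x = -12 ≠ 0.
  x = 1: f_y(1, y) = 6*y**2 + 26*y + 11; no integer root y with |y| ≤ 4.
  x = 2: f_y(2, y) = 6*y**2 + 30*y + 8; no integer root y with |y| ≤ 4.
  x = 3: f_y(3, y) = 6*y**2 + 34*y + 3; no integer root y with |y| ≤ 4.
  x = 4: f_y(4, y) = 6*y**2 + 38*y - 4; no integer root y with |y| ≤ 4.
Only singular point on the grid: (-2, -1).
Classify: substitute x = -2 + u, y = -1 + v and expand: f = -2*u**3 - u**2*v - u**2 + 2*u*v**2 + 2*v**3 + v**2.
No constant or linear terms (consistent with a singular point). Quadratic part: -u**2 + v**2. Cubic part: -2*u**3 - u**2*v + 2*u*v**2 + 2*v**3.
The quadratic part v**2 - u**2 = (v − u)(v + u) splits into two distinct linear factors, so there are two distinct tangent lines y − -1 = ±(x − -2) — this is a node (ordinary double point).
Classification: node.


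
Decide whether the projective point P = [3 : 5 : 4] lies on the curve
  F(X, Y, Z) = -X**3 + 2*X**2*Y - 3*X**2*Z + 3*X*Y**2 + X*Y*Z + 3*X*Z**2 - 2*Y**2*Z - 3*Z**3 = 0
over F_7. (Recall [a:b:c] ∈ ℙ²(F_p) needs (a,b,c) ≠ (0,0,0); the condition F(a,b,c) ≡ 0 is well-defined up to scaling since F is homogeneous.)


F(3,5,4) ≡ 6 (mod 7); P is NOT on the curve.

Evaluate F(3, 5, 4) term-by-term (mod 7).
  -X**3 ↦ -1·27·1·1 = -27
  2*X**2*Y ↦ 2·9·5·1 = 90
  -3*X**2*Z ↦ -3·9·1·4 = -108
  3*X*Y**2 ↦ 3·3·25·1 = 225
  X*Y*Z ↦ 1·3·5·4 = 60
  3*X*Z**2 ↦ 3·3·1·16 = 144
  -2*Y**2*Z ↦ -2·1·25·4 = -200
  -3*Z**3 ↦ -3·1·1·64 = -192
Sum: F(3, 5, 4) = (-27) + (90) + (-108) + (225) + (60) + (144) + (-200) + (-192) = -8.
Reducing mod 7: -8 ≡ 6 (mod 7).
Since F(a, b, c) ≡ 6 ≠ 0 (mod 7), P does NOT lie on the curve.


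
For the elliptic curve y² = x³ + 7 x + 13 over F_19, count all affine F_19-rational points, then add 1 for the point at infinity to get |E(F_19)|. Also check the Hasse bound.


Affine points = {(2, 4), (2, 15), (3, 2), (3, 17), (6, 9), (6, 10), (7, 5), (7, 14), (8, 7), (8, 12), (9, 8), (9, 11), (10, 0), (12, 1), (12, 18), (14, 9), (14, 10), (15, 4), (15, 15), (18, 9), (18, 10)}; affine count = 21; |E(F_19)| = 22.

Discriminant check: Δ ∝ 4a³ + 27b² = 4·7³ + 27·13² = 4·343 + 27·169 ≡ 7 (mod 19). Nonzero ⇒ E is nonsingular.
For each x ∈ F_19, compute rhs = x³ + 7·x + 13 mod 19, then count y ∈ F_19 with y² ≡ rhs.
  x = 0: rhs = 13, matching y values: none (0 points).
  x = 1: rhs = 2, matching y values: none (0 points).
  x = 2: rhs = 16, matching y values: 4, 15 (2 points).
  x = 3: rhs = 4, matching y values: 2, 17 (2 points).
  x = 4: rhs = 10, matching y values: none (0 points).
  x = 5: rhs = 2, matching y values: none (0 points).
  x = 6: rhs = 5, matching y values: 9, 10 (2 points).
  x = 7: rhs = 6, matching y values: 5, 14 (2 points).
  x = 8: rhs = 11, matching y values: 7, 12 (2 points).
  x = 9: rhs = 7, matching y values: 8, 11 (2 points).
  x = 10: rhs = 0, matching y values: 0 (1 points).
  x = 11: rhs = 15, matching y values: none (0 points).
  x = 12: rhs = 1, matching y values: 1, 18 (2 points).
  x = 13: rhs = 2, matching y values: none (0 points).
  x = 14: rhs = 5, matching y values: 9, 10 (2 points).
  x = 15: rhs = 16, matching y values: 4, 15 (2 points).
  x = 16: rhs = 3, matching y values: none (0 points).
  x = 17: rhs = 10, matching y values: none (0 points).
  x = 18: rhs = 5, matching y values: 9, 10 (2 points).
Total affine count: 21.
Full point count |E(F_19)| = 21 + 1 = 22.
Hasse bound: |22 − (19+1)| = |2| = 2 ≤ 2√19 ≈ 8.7178 ✓.


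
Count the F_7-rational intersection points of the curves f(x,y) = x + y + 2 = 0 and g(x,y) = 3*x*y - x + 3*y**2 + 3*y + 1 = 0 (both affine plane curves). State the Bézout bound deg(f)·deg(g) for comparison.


Common zeros: {(0, 5)}; count = 1; Bézout bound = 2.

deg(f) = 1, deg(g) = 2, so Bézout bound = 2.
Scan x ∈ F_7. For each x, list the y ∈ F_7 with f(x, y) ≡ 0 and those with g(x, y) ≡ 0 (mod 7); the common zeros in that column are the intersection.
  x = 0: f ≡ 0 at y ∈ {5}; g ≡ 0 at y ∈ {1, 5}; common: {5}.
  x = 1: f ≡ 0 at y ∈ {4}; g ≡ 0 at y ∈ {0, 5}; common: ∅.
  x = 2: f ≡ 0 at y ∈ {3}; g ≡ 0 at y ∈ {5, 6}; common: ∅.
  x = 3: f ≡ 0 at y ∈ {2}; g ≡ 0 at y ∈ {5}; common: ∅.
  x = 4: f ≡ 0 at y ∈ {1}; g ≡ 0 at y ∈ {4, 5}; common: ∅.
  x = 5: f ≡ 0 at y ∈ {0}; g ≡ 0 at y ∈ {3, 5}; common: ∅.
  x = 6: f ≡ 0 at y ∈ {6}; g ≡ 0 at y ∈ {2, 5}; common: ∅.
Collecting: common zeros = {(0, 5)}, so the count is 1.
Comparison with the Bézout bound: 1 ≤ 2 = deg(f)·deg(g), as expected for curves with no common component (the affine F_7-count falls short of the bound because intersections may lie at infinity, over extension fields, or carry multiplicity).


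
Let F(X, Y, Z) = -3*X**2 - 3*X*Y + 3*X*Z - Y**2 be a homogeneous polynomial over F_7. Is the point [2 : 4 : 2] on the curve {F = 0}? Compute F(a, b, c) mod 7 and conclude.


F(2,4,2) ≡ 2 (mod 7); P is NOT on the curve.

Evaluate F(2, 4, 2) term-by-term (mod 7).
  -3*X**2 ↦ -3·4·1·1 = -12
  -3*X*Y ↦ -3·2·4·1 = -24
  3*X*Z ↦ 3·2·1·2 = 12
  -Y**2 ↦ -1·1·16·1 = -16
Sum: F(2, 4, 2) = (-12) + (-24) + (12) + (-16) = -40.
Reducing mod 7: -40 ≡ 2 (mod 7).
Since F(a, b, c) ≡ 2 ≠ 0 (mod 7), P does NOT lie on the curve.


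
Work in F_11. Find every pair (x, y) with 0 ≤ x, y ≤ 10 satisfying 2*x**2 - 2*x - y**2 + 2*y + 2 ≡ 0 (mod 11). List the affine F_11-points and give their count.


Affine F_11-points: {(0, 6), (0, 7), (1, 6), (1, 7), (3, 3), (3, 10), (4, 5), (4, 8), (8, 5), (8, 8), (9, 3), (9, 10)}; count = 12.

For each of the 121 pairs (x, y) ∈ F_11², evaluate f(x, y) mod 11. Record the zeros.
  x = 0: [0↦2, 1↦3, 2↦2, 3↦10, 4↦5, 5↦9, 6↦0, 7↦0, 8↦9, 9↦5, 10↦10]  zeros at y ∈ {6, 7}
  x = 1: [0↦2, 1↦3, 2↦2, 3↦10, 4↦5, 5↦9, 6↦0, 7↦0, 8↦9, 9↦5, 10↦10]  zeros at y ∈ {6, 7}
  x = 2: [0↦6, 1↦7, 2↦6, 3↦3, 4↦9, 5↦2, 6↦4, 7↦4, 8↦2, 9↦9, 10↦3]  zeros at y ∈ ∅
  x = 3: [0↦3, 1↦4, 2↦3, 3↦0, 4↦6, 5↦10, 6↦1, 7↦1, 8↦10, 9↦6, 10↦0]  zeros at y ∈ {3, 10}
  x = 4: [0↦4, 1↦5, 2↦4, 3↦1, 4↦7, 5↦0, 6↦2, 7↦2, 8↦0, 9↦7, 10↦1]  zeros at y ∈ {5, 8}
  x = 5: [0↦9, 1↦10, 2↦9, 3↦6, 4↦1, 5↦5, 6↦7, 7↦7, 8↦5, 9↦1, 10↦6]  zeros at y ∈ ∅
  x = 6: [0↦7, 1↦8, 2↦7, 3↦4, 4↦10, 5↦3, 6↦5, 7↦5, 8↦3, 9↦10, 10↦4]  zeros at y ∈ ∅
  x = 7: [0↦9, 1↦10, 2↦9, 3↦6, 4↦1, 5↦5, 6↦7, 7↦7, 8↦5, 9↦1, 10↦6]  zeros at y ∈ ∅
  x = 8: [0↦4, 1↦5, 2↦4, 3↦1, 4↦7, 5↦0, 6↦2, 7↦2, 8↦0, 9↦7, 10↦1]  zeros at y ∈ {5, 8}
  x = 9: [0↦3, 1↦4, 2↦3, 3↦0, 4↦6, 5↦10, 6↦1, 7↦1, 8↦10, 9↦6, 10↦0]  zeros at y ∈ {3, 10}
  x = 10: [0↦6, 1↦7, 2↦6, 3↦3, 4↦9, 5↦2, 6↦4, 7↦4, 8↦2, 9↦9, 10↦3]  zeros at y ∈ ∅
Collecting zeros: affine points = {(0, 6), (0, 7), (1, 6), (1, 7), (3, 3), (3, 10), (4, 5), (4, 8), (8, 5), (8, 8), (9, 3), (9, 10)}.
Total count |C(F_11)_aff| = 12.


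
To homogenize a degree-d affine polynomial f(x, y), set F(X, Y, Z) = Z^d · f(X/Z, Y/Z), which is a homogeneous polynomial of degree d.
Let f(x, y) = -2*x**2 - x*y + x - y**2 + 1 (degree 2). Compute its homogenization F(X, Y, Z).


F(X, Y, Z) = -2*X**2 - X*Y + X*Z - Y**2 + Z**2

deg(f) = 2.
Substitute x = X/Z, y = Y/Z into f, then multiply by Z^2.
  monomial -2·x^2·y^0 ↦ -2·X^2·Y^0·Z^0.
  monomial -1·x^1·y^1 ↦ -1·X^1·Y^1·Z^0.
  monomial 1·x^1·y^0 ↦ 1·X^1·Y^0·Z^1.
  monomial -1·x^0·y^2 ↦ -1·X^0·Y^2·Z^0.
  monomial 1·x^0·y^0 ↦ 1·X^0·Y^0·Z^2.
Collecting: F(X, Y, Z) = -2*X**2 - X*Y + X*Z - Y**2 + Z**2.


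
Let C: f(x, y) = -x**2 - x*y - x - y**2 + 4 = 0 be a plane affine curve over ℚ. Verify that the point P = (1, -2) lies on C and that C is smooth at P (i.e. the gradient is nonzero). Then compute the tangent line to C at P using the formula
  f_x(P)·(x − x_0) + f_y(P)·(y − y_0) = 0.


Tangent line at P: -x + 3*y + 7 = 0.

Step 1: f(1, -2) = 0, so P lies on C.
Step 2: partial derivatives
  f_x(x, y) = -2*x - y - 1, f_y(x, y) = -x - 2*y.
  f_x(P) = -1, f_y(P) = 3 (gradient nonzero, so P is smooth).
Step 3: tangent line at P: -1·(x − 1) + 3·(y − -2) = 0.
Expanding: -x + 3*y + 7 = 0.


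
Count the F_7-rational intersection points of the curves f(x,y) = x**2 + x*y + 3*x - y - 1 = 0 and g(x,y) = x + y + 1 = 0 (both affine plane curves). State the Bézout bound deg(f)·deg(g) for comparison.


Common zeros: {(0, 6)}; count = 1; Bézout bound = 2.

deg(f) = 2, deg(g) = 1, so Bézout bound = 2.
Scan x ∈ F_7. For each x, list the y ∈ F_7 with f(x, y) ≡ 0 and those with g(x, y) ≡ 0 (mod 7); the common zeros in that column are the intersection.
  x = 0: f ≡ 0 at y ∈ {6}; g ≡ 0 at y ∈ {6}; common: {6}.
  x = 1: f ≡ 0 at y ∈ ∅; g ≡ 0 at y ∈ {5}; common: ∅.
  x = 2: f ≡ 0 at y ∈ {5}; g ≡ 0 at y ∈ {4}; common: ∅.
  x = 3: f ≡ 0 at y ∈ {2}; g ≡ 0 at y ∈ {3}; common: ∅.
  x = 4: f ≡ 0 at y ∈ {5}; g ≡ 0 at y ∈ {2}; common: ∅.
  x = 5: f ≡ 0 at y ∈ {6}; g ≡ 0 at y ∈ {1}; common: ∅.
  x = 6: f ≡ 0 at y ∈ {2}; g ≡ 0 at y ∈ {0}; common: ∅.
Collecting: common zeros = {(0, 6)}, so the count is 1.
Comparison with the Bézout bound: 1 ≤ 2 = deg(f)·deg(g), as expected for curves with no common component (the affine F_7-count falls short of the bound because intersections may lie at infinity, over extension fields, or carry multiplicity).


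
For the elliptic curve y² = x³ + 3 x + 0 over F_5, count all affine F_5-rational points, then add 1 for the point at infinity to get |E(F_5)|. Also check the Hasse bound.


Affine points = {(0, 0), (1, 2), (1, 3), (2, 2), (2, 3), (3, 1), (3, 4), (4, 1), (4, 4)}; affine count = 9; |E(F_5)| = 10.

Discriminant check: Δ ∝ 4a³ + 27b² = 4·3³ + 27·0² = 4·27 + 27·0 ≡ 3 (mod 5). Nonzero ⇒ E is nonsingular.
For each x ∈ F_5, compute rhs = x³ + 3·x + 0 mod 5, then count y ∈ F_5 with y² ≡ rhs.
  x = 0: rhs = 0, matching y values: 0 (1 points).
  x = 1: rhs = 4, matching y values: 2, 3 (2 points).
  x = 2: rhs = 4, matching y values: 2, 3 (2 points).
  x = 3: rhs = 1, matching y values: 1, 4 (2 points).
  x = 4: rhs = 1, matching y values: 1, 4 (2 points).
Total affine count: 9.
Full point count |E(F_5)| = 9 + 1 = 10.
Hasse bound: |10 − (5+1)| = |4| = 4 ≤ 2√5 ≈ 4.4721 ✓.


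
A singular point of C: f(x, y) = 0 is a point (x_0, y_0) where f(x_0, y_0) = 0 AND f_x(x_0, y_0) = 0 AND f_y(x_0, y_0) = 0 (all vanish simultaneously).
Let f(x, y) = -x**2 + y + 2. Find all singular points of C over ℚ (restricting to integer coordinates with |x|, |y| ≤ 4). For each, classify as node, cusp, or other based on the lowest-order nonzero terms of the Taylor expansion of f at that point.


No singular points in the scanned grid; C is smooth there.

Compute partial derivatives:
  f_x = -2*x.
  f_y = 1.
f_y = 1 is a nonzero constant, so f_y never vanishes: no point (x, y) can satisfy f = f_x = f_y = 0. In particular no (x, y) ∈ {−4, ..., 4}² is singular; the curve is smooth.


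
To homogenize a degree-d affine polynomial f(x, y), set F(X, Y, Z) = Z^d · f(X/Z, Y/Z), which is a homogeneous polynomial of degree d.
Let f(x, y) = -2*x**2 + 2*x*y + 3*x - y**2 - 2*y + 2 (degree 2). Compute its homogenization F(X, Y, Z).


F(X, Y, Z) = -2*X**2 + 2*X*Y + 3*X*Z - Y**2 - 2*Y*Z + 2*Z**2

deg(f) = 2.
Substitute x = X/Z, y = Y/Z into f, then multiply by Z^2.
  monomial -2·x^2·y^0 ↦ -2·X^2·Y^0·Z^0.
  monomial 2·x^1·y^1 ↦ 2·X^1·Y^1·Z^0.
  monomial 3·x^1·y^0 ↦ 3·X^1·Y^0·Z^1.
  monomial -1·x^0·y^2 ↦ -1·X^0·Y^2·Z^0.
  monomial -2·x^0·y^1 ↦ -2·X^0·Y^1·Z^1.
  monomial 2·x^0·y^0 ↦ 2·X^0·Y^0·Z^2.
Collecting: F(X, Y, Z) = -2*X**2 + 2*X*Y + 3*X*Z - Y**2 - 2*Y*Z + 2*Z**2.


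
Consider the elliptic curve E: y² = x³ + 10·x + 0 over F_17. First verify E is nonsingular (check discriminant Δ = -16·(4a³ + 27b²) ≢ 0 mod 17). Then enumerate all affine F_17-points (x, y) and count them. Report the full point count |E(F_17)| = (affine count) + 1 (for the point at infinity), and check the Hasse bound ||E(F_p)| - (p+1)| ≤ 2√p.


Affine points = {(0, 0), (4, 6), (4, 11), (6, 2), (6, 15), (11, 8), (11, 9), (13, 7), (13, 10)}; affine count = 9; |E(F_17)| = 10.

Discriminant check: Δ ∝ 4a³ + 27b² = 4·10³ + 27·0² = 4·1000 + 27·0 ≡ 5 (mod 17). Nonzero ⇒ E is nonsingular.
For each x ∈ F_17, compute rhs = x³ + 10·x + 0 mod 17, then count y ∈ F_17 with y² ≡ rhs.
  x = 0: rhs = 0, matching y values: 0 (1 points).
  x = 1: rhs = 11, matching y values: none (0 points).
  x = 2: rhs = 11, matching y values: none (0 points).
  x = 3: rhs = 6, matching y values: none (0 points).
  x = 4: rhs = 2, matching y values: 6, 11 (2 points).
  x = 5: rhs = 5, matching y values: none (0 points).
  x = 6: rhs = 4, matching y values: 2, 15 (2 points).
  x = 7: rhs = 5, matching y values: none (0 points).
  x = 8: rhs = 14, matching y values: none (0 points).
  x = 9: rhs = 3, matching y values: none (0 points).
  x = 10: rhs = 12, matching y values: none (0 points).
  x = 11: rhs = 13, matching y values: 8, 9 (2 points).
  x = 12: rhs = 12, matching y values: none (0 points).
  x = 13: rhs = 15, matching y values: 7, 10 (2 points).
  x = 14: rhs = 11, matching y values: none (0 points).
  x = 15: rhs = 6, matching y values: none (0 points).
  x = 16: rhs = 6, matching y values: none (0 points).
Total affine count: 9.
Full point count |E(F_17)| = 9 + 1 = 10.
Hasse bound: |10 − (17+1)| = |-8| = 8 ≤ 2√17 ≈ 8.2462 ✓.


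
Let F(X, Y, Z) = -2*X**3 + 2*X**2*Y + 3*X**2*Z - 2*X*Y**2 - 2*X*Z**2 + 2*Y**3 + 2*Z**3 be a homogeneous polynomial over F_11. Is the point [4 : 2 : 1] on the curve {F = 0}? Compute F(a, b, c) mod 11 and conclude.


F(4,2,1) ≡ 6 (mod 11); P is NOT on the curve.

Evaluate F(4, 2, 1) term-by-term (mod 11).
  -2*X**3 ↦ -2·64·1·1 = -128
  2*X**2*Y ↦ 2·16·2·1 = 64
  3*X**2*Z ↦ 3·16·1·1 = 48
  -2*X*Y**2 ↦ -2·4·4·1 = -32
  -2*X*Z**2 ↦ -2·4·1·1 = -8
  2*Y**3 ↦ 2·1·8·1 = 16
  2*Z**3 ↦ 2·1·1·1 = 2
Sum: F(4, 2, 1) = (-128) + (64) + (48) + (-32) + (-8) + (16) + (2) = -38.
Reducing mod 11: -38 ≡ 6 (mod 11).
Since F(a, b, c) ≡ 6 ≠ 0 (mod 11), P does NOT lie on the curve.


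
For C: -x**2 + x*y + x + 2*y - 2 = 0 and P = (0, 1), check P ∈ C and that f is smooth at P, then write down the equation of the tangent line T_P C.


Tangent line at P: 2*x + 2*y - 2 = 0.

Step 1: f(0, 1) = 0, so P lies on C.
Step 2: partial derivatives
  f_x(x, y) = -2*x + y + 1, f_y(x, y) = x + 2.
  f_x(P) = 2, f_y(P) = 2 (gradient nonzero, so P is smooth).
Step 3: tangent line at P: 2·(x − 0) + 2·(y − 1) = 0.
Expanding: 2*x + 2*y - 2 = 0.


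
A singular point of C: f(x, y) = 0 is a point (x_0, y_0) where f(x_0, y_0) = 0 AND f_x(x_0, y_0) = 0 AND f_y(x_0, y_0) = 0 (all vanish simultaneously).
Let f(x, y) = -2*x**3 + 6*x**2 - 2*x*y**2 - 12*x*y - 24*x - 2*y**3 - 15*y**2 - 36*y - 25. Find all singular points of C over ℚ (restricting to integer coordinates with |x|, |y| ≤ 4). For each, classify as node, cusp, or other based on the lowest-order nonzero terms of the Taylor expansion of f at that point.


Singular points: {(1, -3)}; classification: cusp.

Compute partial derivatives:
  f_x = -6*x**2 + 12*x - 2*y**2 - 12*y - 24.
  f_y = -4*x*y - 12*x - 6*y**2 - 30*y - 36.
Scan x_0 ∈ {−4, ..., 4}. For each x_0, f_y(x_0, y) is a polynomial in y; find its integer roots y ∈ {−4, ..., 4}, then test f_x and f at those candidates.
  x = -4: f_y(-4, y) = -6*y**2 - 14*y + 12; vanishes at y ∈ {-3}. (-4, -3): f_x = -150 ≠ 0.
  x = -3: f_y(-3, y) = -6*y**2 - 18*y; vanishes at y ∈ {-3, 0}. (-3, -3): f_x = -96 ≠ 0; (-3, 0): f_x = -114 ≠ 0.
  x = -2: f_y(-2, y) = -6*y**2 - 22*y - 12; vanishes at y ∈ {-3}. (-2, -3): f_x = -54 ≠ 0.
  x = -1: f_y(-1, y) = -6*y**2 - 26*y - 24; vanishes at y ∈ {-3}. (-1, -3): f_x = -24 ≠ 0.
  x = 0: f_y(0, y) = -6*y**2 - 30*y - 36; vanishes at y ∈ {-3, -2}. (0, -3): f_x = -6 ≠ 0; (0, -2): f_x = -8 ≠ 0.
  x = 1: f_y(1, y) = -6*y**2 - 34*y - 48; vanishes at y ∈ {-3}. (1, -3): f_x = 0, f = 0 — SINGULAR.
  x = 2: f_y(2, y) = -6*y**2 - 38*y - 60; vanishes at y ∈ {-3}. (2, -3): f_x = -6 ≠ 0.
  x = 3: f_y(3, y) = -6*y**2 - 42*y - 72; vanishes at y ∈ {-4, -3}. (3, -4): f_x = -26 ≠ 0; (3, -3): f_x = -24 ≠ 0.
  x = 4: f_y(4, y) = -6*y**2 - 46*y - 84; vanishes at y ∈ {-3}. (4, -3): f_x = -54 ≠ 0.
Only singular point on the grid: (1, -3).
Classify: substitute x = 1 + u, y = -3 + v and expand: f = -2*u**3 - 2*u*v**2 - 2*v**3 + v**2.
No constant or linear terms (consistent with a singular point). Quadratic part: v**2. Cubic part: -2*u**3 - 2*u*v**2 - 2*v**3.
The quadratic part v**2 is a perfect square, so there is a single (double) tangent line v = 0, i.e. y = -3. Restricting the cubic part to that line (v = 0) leaves -2*u**3 ≠ 0, so f is not divisible by v and the branch is v² ≈ 2*u**3 to lowest order — this is a cusp.
Classification: cusp.
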